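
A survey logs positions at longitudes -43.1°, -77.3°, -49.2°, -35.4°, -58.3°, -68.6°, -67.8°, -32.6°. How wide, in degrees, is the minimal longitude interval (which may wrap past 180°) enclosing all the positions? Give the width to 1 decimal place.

44.7°

Sort the longitudes: -77.3°, -68.6°, -67.8°, -58.3°, -49.2°, -43.1°, -35.4°, -32.6°.
Eastward gaps between consecutive values (wrapping around): 8.7°, 0.8°, 9.5°, 9.1°, 6.1°, 7.7°, 2.8°, 315.3°.
Largest gap = 315.3° ⇒ minimal covering band is its complement: 360° − 315.3° = 44.7°.
Band runs from -77.3° eastward to -32.6°.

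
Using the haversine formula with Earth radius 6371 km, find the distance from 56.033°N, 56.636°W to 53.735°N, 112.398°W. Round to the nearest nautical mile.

Δλ = -112.398 − -56.636 = -55.762°.
Δφ = 53.735 − 56.033 = -2.298°.
a = sin²(Δφ/2) + cos φ₁ · cos φ₂ · sin²(Δλ/2) = 0.072675.
c = 2·atan2(√a, √(1−a)) = 0.54592 rad → d = 6371·c ≈ 3478.07 km ≈ 1878.01 nmi.

1878 nmi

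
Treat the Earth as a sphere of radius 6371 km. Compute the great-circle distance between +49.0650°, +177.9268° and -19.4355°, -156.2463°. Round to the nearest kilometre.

Δλ = -156.2463 − 177.9268 = -334.1731°; wrapped into (−180°, 180°]: 25.8269°.
Δφ = -19.4355 − 49.0650 = -68.5005°.
a = sin²(Δφ/2) + cos φ₁ · cos φ₂ · sin²(Δλ/2) = 0.347611.
c = 2·atan2(√a, √(1−a)) = 1.26109 rad → d = 6371·c ≈ 8034.42 km.

8034 km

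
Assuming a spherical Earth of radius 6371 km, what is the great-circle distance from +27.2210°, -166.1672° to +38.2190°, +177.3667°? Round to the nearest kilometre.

Δλ = 177.3667 − -166.1672 = 343.5339°; wrapped into (−180°, 180°]: -16.4661°.
Δφ = 38.2190 − 27.2210 = 10.9980°.
a = sin²(Δφ/2) + cos φ₁ · cos φ₂ · sin²(Δλ/2) = 0.023510.
c = 2·atan2(√a, √(1−a)) = 0.30787 rad → d = 6371·c ≈ 1961.44 km.

1961 km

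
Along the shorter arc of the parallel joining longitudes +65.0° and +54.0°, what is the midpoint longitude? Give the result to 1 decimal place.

Signed shortest Δλ from +65.0° to +54.0° is -11.0°.
Midpoint longitude = +65.0° + (-11.0°)/2 = +65.0° − 5.5° = +59.5°.

+59.5°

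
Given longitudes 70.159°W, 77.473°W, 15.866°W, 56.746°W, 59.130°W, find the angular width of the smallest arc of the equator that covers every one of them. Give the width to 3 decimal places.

61.607°

Sort the longitudes: -77.473°, -70.159°, -59.130°, -56.746°, -15.866°.
Eastward gaps between consecutive values (wrapping around): 7.314°, 11.029°, 2.384°, 40.880°, 298.393°.
Largest gap = 298.393° ⇒ minimal covering band is its complement: 360° − 298.393° = 61.607°.
Band runs from -77.473° eastward to -15.866°.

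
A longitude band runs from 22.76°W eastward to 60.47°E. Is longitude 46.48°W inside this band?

No

Band width going east from -22.76° to +60.47°: ((60.47 − -22.76) mod 360) = 83.23°.
Offset of -46.48° east of the west edge: ((-46.48 − -22.76) mod 360) = 336.28°.
336.28° > 83.23° ⇒ outside.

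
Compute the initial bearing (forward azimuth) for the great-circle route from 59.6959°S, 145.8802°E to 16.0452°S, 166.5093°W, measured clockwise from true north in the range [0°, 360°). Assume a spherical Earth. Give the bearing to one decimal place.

59.4°

Δλ = -166.5093 − 145.8802 = -312.3895°; wrapped into (−180°, 180°]: 47.6105°.
θ = atan2( sin Δλ · cos φ₂ , cos φ₁ · sin φ₂ − sin φ₁ · cos φ₂ · cos Δλ )
  = atan2(0.70981, 0.41991) = 59.392° → normalised to [0°, 360°): 59.392°.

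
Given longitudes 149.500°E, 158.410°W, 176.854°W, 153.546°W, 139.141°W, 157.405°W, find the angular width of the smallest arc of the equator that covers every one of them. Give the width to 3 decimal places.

Sort the longitudes: -176.854°, -158.410°, -157.405°, -153.546°, -139.141°, +149.500°.
Eastward gaps between consecutive values (wrapping around): 18.444°, 1.005°, 3.859°, 14.405°, 288.641°, 33.646°.
Largest gap = 288.641° ⇒ minimal covering band is its complement: 360° − 288.641° = 71.359°.
Band runs from +149.500° eastward to -139.141°, crossing the antimeridian.

71.359°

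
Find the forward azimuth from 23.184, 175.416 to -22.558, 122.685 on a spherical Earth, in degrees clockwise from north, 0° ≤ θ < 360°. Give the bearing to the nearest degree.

232°

Δλ = 122.685 − 175.416 = -52.731°.
θ = atan2( sin Δλ · cos φ₂ , cos φ₁ · sin φ₂ − sin φ₁ · cos φ₂ · cos Δλ )
  = atan2(-0.73492, -0.57280) = -127.933° → normalised to [0°, 360°): 232.067°.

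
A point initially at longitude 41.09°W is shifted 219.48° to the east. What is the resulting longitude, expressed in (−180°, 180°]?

Start at -41.09°; shift +219.48° → +178.39°.
+178.39° already lies in (−180°, 180°].

178.39°E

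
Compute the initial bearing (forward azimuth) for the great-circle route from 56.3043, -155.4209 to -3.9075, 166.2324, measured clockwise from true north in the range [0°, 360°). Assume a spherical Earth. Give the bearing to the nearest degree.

222°

Δλ = 166.2324 − -155.4209 = 321.6533°; wrapped into (−180°, 180°]: -38.3467°.
θ = atan2( sin Δλ · cos φ₂ , cos φ₁ · sin φ₂ − sin φ₁ · cos φ₂ · cos Δλ )
  = atan2(-0.61898, -0.68880) = -138.056° → normalised to [0°, 360°): 221.944°.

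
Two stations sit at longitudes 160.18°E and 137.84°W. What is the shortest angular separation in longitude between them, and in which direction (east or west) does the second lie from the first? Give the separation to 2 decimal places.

61.98° east

Raw difference: -137.84 − 160.18 = -298.02°.
Normalise into (−180°, 180°]: -298.02° + 360° = 61.98°.
Positive ⇒ the second point lies to the east; separation 61.98°.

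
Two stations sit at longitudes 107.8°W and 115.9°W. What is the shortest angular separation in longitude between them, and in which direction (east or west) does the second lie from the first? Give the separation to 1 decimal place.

Raw difference: -115.9 − -107.8 = -8.1°.
Normalise into (−180°, 180°]: -8.1° stays -8.1°.
Negative ⇒ the second point lies to the west; separation 8.1°.

8.1° west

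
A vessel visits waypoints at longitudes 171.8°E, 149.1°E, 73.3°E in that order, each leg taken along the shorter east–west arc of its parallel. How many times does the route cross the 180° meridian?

0

Leg 1: +171.8° → +149.1°, shortest Δλ = -22.7° (west) — does not cross 180°.
Leg 2: +149.1° → +73.3°, shortest Δλ = -75.8° (west) — does not cross 180°.
Total crossings: 0.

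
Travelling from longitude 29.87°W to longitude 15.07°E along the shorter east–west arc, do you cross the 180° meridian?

No

Signed shortest Δλ = ((15.07 − -29.87 + 180) mod 360) − 180 = 44.94°.
Going east by 44.94° from -29.87° reaches +15.07° without touching 180°.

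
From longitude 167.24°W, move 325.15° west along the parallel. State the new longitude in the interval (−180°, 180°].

Start at -167.24°; shift −325.15° → -492.39°.
-492.39° lies outside (−180°, 180°]; add 360° → -132.39°.

132.39°W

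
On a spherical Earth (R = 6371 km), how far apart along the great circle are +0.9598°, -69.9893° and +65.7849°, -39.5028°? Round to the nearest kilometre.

7602 km

Δλ = -39.5028 − -69.9893 = 30.4865°.
Δφ = 65.7849 − 0.9598 = 64.8251°.
a = sin²(Δφ/2) + cos φ₁ · cos φ₂ · sin²(Δλ/2) = 0.315657.
c = 2·atan2(√a, √(1−a)) = 1.19320 rad → d = 6371·c ≈ 7601.89 km.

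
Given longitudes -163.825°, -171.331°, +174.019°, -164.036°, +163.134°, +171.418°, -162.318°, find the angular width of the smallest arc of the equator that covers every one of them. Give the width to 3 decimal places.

Sort the longitudes: -171.331°, -164.036°, -163.825°, -162.318°, +163.134°, +171.418°, +174.019°.
Eastward gaps between consecutive values (wrapping around): 7.295°, 0.211°, 1.507°, 325.452°, 8.284°, 2.601°, 14.650°.
Largest gap = 325.452° ⇒ minimal covering band is its complement: 360° − 325.452° = 34.548°.
Band runs from +163.134° eastward to -162.318°, crossing the antimeridian.

34.548°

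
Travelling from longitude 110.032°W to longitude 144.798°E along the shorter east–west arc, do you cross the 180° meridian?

Naïve |144.798 − -110.032| = 254.83° > 180°, so the shorter arc goes the other way round — across 180°.
Signed shortest Δλ = ((144.798 − -110.032 + 180) mod 360) − 180 = -105.17°.
Going west by 105.17° from -110.032° passes through 180° before reaching +144.798°.

Yes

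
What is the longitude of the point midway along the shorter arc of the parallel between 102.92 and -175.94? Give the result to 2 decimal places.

+143.49°

Signed shortest Δλ from +102.92° to -175.94° is +81.14°.
Midpoint longitude = +102.92° + (+81.14°)/2 = +102.92° + 40.57° = +143.49°.
(The naïve average (+102.92 + -175.94)/2 = -36.51° is on the wrong side of the globe.)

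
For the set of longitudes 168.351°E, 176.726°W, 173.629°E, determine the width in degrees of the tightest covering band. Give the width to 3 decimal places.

14.923°

Sort the longitudes: -176.726°, +168.351°, +173.629°.
Eastward gaps between consecutive values (wrapping around): 345.077°, 5.278°, 9.645°.
Largest gap = 345.077° ⇒ minimal covering band is its complement: 360° − 345.077° = 14.923°.
Band runs from +168.351° eastward to -176.726°, crossing the antimeridian.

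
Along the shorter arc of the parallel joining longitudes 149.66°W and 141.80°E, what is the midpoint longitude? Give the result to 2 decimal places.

Signed shortest Δλ from -149.66° to +141.80° is -68.54°.
Midpoint longitude = -149.66° + (-68.54°)/2 = -149.66° − 34.27° = -183.93°.
Normalise into (−180°, 180°]: +176.07°.
(The naïve average (-149.66 + +141.80)/2 = -3.93° is on the wrong side of the globe.)

176.07°E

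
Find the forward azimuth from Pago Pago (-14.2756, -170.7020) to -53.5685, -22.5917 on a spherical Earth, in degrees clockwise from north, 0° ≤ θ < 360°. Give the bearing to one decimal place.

Δλ = -22.5917 − -170.7020 = 148.1103°.
θ = atan2( sin Δλ · cos φ₂ , cos φ₁ · sin φ₂ − sin φ₁ · cos φ₂ · cos Δλ )
  = atan2(0.31373, -0.90406) = 160.862° → normalised to [0°, 360°): 160.862°.

160.9°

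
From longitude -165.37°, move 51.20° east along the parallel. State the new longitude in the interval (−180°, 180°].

-114.17°

Start at -165.37°; shift +51.20° → -114.17°.
-114.17° already lies in (−180°, 180°].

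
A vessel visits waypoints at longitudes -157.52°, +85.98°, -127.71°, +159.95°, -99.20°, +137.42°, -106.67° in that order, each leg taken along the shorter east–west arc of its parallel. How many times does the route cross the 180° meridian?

6

Leg 1: -157.52° → +85.98°, shortest Δλ = -116.5° (west) — crosses 180°.
Leg 2: +85.98° → -127.71°, shortest Δλ = 146.31° (east) — crosses 180°.
Leg 3: -127.71° → +159.95°, shortest Δλ = -72.34° (west) — crosses 180°.
Leg 4: +159.95° → -99.20°, shortest Δλ = 100.85° (east) — crosses 180°.
Leg 5: -99.20° → +137.42°, shortest Δλ = -123.38° (west) — crosses 180°.
Leg 6: +137.42° → -106.67°, shortest Δλ = 115.91° (east) — crosses 180°.
Total crossings: 6.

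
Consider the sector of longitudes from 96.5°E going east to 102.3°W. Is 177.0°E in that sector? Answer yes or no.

Band width going east from +96.5° to -102.3°: ((-102.3 − 96.5) mod 360) = 161.2°.
Offset of +177.0° east of the west edge: ((177.0 − 96.5) mod 360) = 80.5°.
80.5° ≤ 161.2° ⇒ inside.

Yes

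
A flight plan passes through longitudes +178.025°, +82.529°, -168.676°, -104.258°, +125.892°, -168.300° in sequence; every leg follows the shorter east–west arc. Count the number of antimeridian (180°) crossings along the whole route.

3

Leg 1: +178.025° → +82.529°, shortest Δλ = -95.496° (west) — does not cross 180°.
Leg 2: +82.529° → -168.676°, shortest Δλ = 108.795° (east) — crosses 180°.
Leg 3: -168.676° → -104.258°, shortest Δλ = 64.418° (east) — does not cross 180°.
Leg 4: -104.258° → +125.892°, shortest Δλ = -129.85° (west) — crosses 180°.
Leg 5: +125.892° → -168.300°, shortest Δλ = 65.808° (east) — crosses 180°.
Total crossings: 3.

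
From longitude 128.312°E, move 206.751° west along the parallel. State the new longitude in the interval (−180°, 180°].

78.439°W

Start at +128.312°; shift −206.751° → -78.439°.
-78.439° already lies in (−180°, 180°].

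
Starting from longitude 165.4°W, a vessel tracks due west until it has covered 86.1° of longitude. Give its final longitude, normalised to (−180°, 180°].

108.5°E

Start at -165.4°; shift −86.1° → -251.5°.
-251.5° lies outside (−180°, 180°]; add 360° → +108.5°.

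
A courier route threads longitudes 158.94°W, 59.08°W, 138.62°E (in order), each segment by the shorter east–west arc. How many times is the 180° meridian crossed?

Leg 1: -158.94° → -59.08°, shortest Δλ = 99.86° (east) — does not cross 180°.
Leg 2: -59.08° → +138.62°, shortest Δλ = -162.3° (west) — crosses 180°.
Total crossings: 1.

1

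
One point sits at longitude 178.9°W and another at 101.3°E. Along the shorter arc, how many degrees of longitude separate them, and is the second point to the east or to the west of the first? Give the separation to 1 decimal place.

79.8° west

Raw difference: 101.3 − -178.9 = 280.2°.
Normalise into (−180°, 180°]: 280.2° − 360° = -79.8°.
Negative ⇒ the second point lies to the west; separation 79.8°.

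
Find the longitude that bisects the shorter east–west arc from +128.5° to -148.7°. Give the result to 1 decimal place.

Signed shortest Δλ from +128.5° to -148.7° is +82.8°.
Midpoint longitude = +128.5° + (+82.8°)/2 = +128.5° + 41.4° = +169.9°.
(The naïve average (+128.5 + -148.7)/2 = -10.1° is on the wrong side of the globe.)

+169.9°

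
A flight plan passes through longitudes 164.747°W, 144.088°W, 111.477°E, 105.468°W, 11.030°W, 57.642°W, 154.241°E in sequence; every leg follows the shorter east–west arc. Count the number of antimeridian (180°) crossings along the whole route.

Leg 1: -164.747° → -144.088°, shortest Δλ = 20.659° (east) — does not cross 180°.
Leg 2: -144.088° → +111.477°, shortest Δλ = -104.435° (west) — crosses 180°.
Leg 3: +111.477° → -105.468°, shortest Δλ = 143.055° (east) — crosses 180°.
Leg 4: -105.468° → -11.030°, shortest Δλ = 94.438° (east) — does not cross 180°.
Leg 5: -11.030° → -57.642°, shortest Δλ = -46.612° (west) — does not cross 180°.
Leg 6: -57.642° → +154.241°, shortest Δλ = -148.117° (west) — crosses 180°.
Total crossings: 3.

3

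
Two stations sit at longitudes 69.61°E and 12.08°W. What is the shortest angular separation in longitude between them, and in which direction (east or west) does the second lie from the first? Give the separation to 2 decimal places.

81.69° west

Raw difference: -12.08 − 69.61 = -81.69°.
Normalise into (−180°, 180°]: -81.69° stays -81.69°.
Negative ⇒ the second point lies to the west; separation 81.69°.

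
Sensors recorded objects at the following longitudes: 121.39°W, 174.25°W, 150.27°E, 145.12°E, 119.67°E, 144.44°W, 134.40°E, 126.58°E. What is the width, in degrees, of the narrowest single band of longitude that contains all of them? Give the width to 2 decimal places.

Sort the longitudes: -174.25°, -144.44°, -121.39°, +119.67°, +126.58°, +134.40°, +145.12°, +150.27°.
Eastward gaps between consecutive values (wrapping around): 29.81°, 23.05°, 241.06°, 6.91°, 7.82°, 10.72°, 5.15°, 35.48°.
Largest gap = 241.06° ⇒ minimal covering band is its complement: 360° − 241.06° = 118.94°.
Band runs from +119.67° eastward to -121.39°, crossing the antimeridian.

118.94°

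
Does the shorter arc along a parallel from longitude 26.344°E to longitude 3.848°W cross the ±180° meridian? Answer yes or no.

Signed shortest Δλ = ((-3.848 − 26.344 + 180) mod 360) − 180 = -30.192°.
Going west by 30.192° from +26.344° reaches -3.848° without touching 180°.

No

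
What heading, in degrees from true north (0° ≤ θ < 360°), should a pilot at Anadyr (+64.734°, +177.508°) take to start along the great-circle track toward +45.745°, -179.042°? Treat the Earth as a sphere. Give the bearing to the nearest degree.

173°

Δλ = -179.042 − 177.508 = -356.550°; wrapped into (−180°, 180°]: 3.450°.
θ = atan2( sin Δλ · cos φ₂ , cos φ₁ · sin φ₂ − sin φ₁ · cos φ₂ · cos Δλ )
  = atan2(0.04200, -0.32424) = 172.620° → normalised to [0°, 360°): 172.620°.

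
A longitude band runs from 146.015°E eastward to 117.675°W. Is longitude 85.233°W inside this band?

No

Band width going east from +146.015° to -117.675°: ((-117.675 − 146.015) mod 360) = 96.310°.
Offset of -85.233° east of the west edge: ((-85.233 − 146.015) mod 360) = 128.752°.
128.752° > 96.310° ⇒ outside.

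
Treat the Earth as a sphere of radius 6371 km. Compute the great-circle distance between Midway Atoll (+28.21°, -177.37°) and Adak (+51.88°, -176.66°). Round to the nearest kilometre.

2633 km

Δλ = -176.66 − -177.37 = 0.71°.
Δφ = 51.88 − 28.21 = 23.67°.
a = sin²(Δφ/2) + cos φ₁ · cos φ₂ · sin²(Δλ/2) = 0.042084.
c = 2·atan2(√a, √(1−a)) = 0.41322 rad → d = 6371·c ≈ 2632.65 km.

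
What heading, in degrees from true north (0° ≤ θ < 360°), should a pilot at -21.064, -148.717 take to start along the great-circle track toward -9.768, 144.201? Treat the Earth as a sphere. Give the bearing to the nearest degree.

Δλ = 144.201 − -148.717 = 292.918°; wrapped into (−180°, 180°]: -67.082°.
θ = atan2( sin Δλ · cos φ₂ , cos φ₁ · sin φ₂ − sin φ₁ · cos φ₂ · cos Δλ )
  = atan2(-0.90771, -0.02039) = -91.287° → normalised to [0°, 360°): 268.713°.

269°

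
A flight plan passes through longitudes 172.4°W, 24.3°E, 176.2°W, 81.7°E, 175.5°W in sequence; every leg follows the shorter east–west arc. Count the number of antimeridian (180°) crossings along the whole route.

Leg 1: -172.4° → +24.3°, shortest Δλ = -163.3° (west) — crosses 180°.
Leg 2: +24.3° → -176.2°, shortest Δλ = 159.5° (east) — crosses 180°.
Leg 3: -176.2° → +81.7°, shortest Δλ = -102.1° (west) — crosses 180°.
Leg 4: +81.7° → -175.5°, shortest Δλ = 102.8° (east) — crosses 180°.
Total crossings: 4.

4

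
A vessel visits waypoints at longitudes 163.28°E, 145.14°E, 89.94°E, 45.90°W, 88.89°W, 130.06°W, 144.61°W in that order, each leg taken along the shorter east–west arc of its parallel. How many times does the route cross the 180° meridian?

0

Leg 1: +163.28° → +145.14°, shortest Δλ = -18.14° (west) — does not cross 180°.
Leg 2: +145.14° → +89.94°, shortest Δλ = -55.2° (west) — does not cross 180°.
Leg 3: +89.94° → -45.90°, shortest Δλ = -135.84° (west) — does not cross 180°.
Leg 4: -45.90° → -88.89°, shortest Δλ = -42.99° (west) — does not cross 180°.
Leg 5: -88.89° → -130.06°, shortest Δλ = -41.17° (west) — does not cross 180°.
Leg 6: -130.06° → -144.61°, shortest Δλ = -14.55° (west) — does not cross 180°.
Total crossings: 0.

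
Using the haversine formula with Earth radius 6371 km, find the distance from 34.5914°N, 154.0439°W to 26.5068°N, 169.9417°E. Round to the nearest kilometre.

Δλ = 169.9417 − -154.0439 = 323.9856°; wrapped into (−180°, 180°]: -36.0144°.
Δφ = 26.5068 − 34.5914 = -8.0846°.
a = sin²(Δφ/2) + cos φ₁ · cos φ₂ · sin²(Δλ/2) = 0.075371.
c = 2·atan2(√a, √(1−a)) = 0.55622 rad → d = 6371·c ≈ 3543.66 km.

3544 km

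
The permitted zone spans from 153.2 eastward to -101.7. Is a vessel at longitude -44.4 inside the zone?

No

Band width going east from +153.2° to -101.7°: ((-101.7 − 153.2) mod 360) = 105.1°.
Offset of -44.4° east of the west edge: ((-44.4 − 153.2) mod 360) = 162.4°.
162.4° > 105.1° ⇒ outside.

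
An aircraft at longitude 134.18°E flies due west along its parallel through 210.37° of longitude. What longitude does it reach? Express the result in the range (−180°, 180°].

76.19°W

Start at +134.18°; shift −210.37° → -76.19°.
-76.19° already lies in (−180°, 180°].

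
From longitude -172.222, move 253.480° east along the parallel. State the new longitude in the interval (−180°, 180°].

Start at -172.222°; shift +253.480° → +81.258°.
+81.258° already lies in (−180°, 180°].

+81.258°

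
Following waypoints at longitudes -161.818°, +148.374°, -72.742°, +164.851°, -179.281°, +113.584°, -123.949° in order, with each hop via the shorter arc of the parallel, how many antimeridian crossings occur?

6

Leg 1: -161.818° → +148.374°, shortest Δλ = -49.808° (west) — crosses 180°.
Leg 2: +148.374° → -72.742°, shortest Δλ = 138.884° (east) — crosses 180°.
Leg 3: -72.742° → +164.851°, shortest Δλ = -122.407° (west) — crosses 180°.
Leg 4: +164.851° → -179.281°, shortest Δλ = 15.868° (east) — crosses 180°.
Leg 5: -179.281° → +113.584°, shortest Δλ = -67.135° (west) — crosses 180°.
Leg 6: +113.584° → -123.949°, shortest Δλ = 122.467° (east) — crosses 180°.
Total crossings: 6.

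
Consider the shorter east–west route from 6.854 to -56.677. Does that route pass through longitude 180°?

No

Signed shortest Δλ = ((-56.677 − 6.854 + 180) mod 360) − 180 = -63.531°.
Going west by 63.531° from +6.854° reaches -56.677° without touching 180°.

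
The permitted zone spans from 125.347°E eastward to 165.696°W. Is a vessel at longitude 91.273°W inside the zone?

Band width going east from +125.347° to -165.696°: ((-165.696 − 125.347) mod 360) = 68.957°.
Offset of -91.273° east of the west edge: ((-91.273 − 125.347) mod 360) = 143.380°.
143.380° > 68.957° ⇒ outside.

No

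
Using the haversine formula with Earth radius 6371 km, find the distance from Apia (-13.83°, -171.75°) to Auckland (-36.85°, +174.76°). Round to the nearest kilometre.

2889 km

Δλ = 174.76 − -171.75 = 346.51°; wrapped into (−180°, 180°]: -13.49°.
Δφ = -36.85 − -13.83 = -23.02°.
a = sin²(Δφ/2) + cos φ₁ · cos φ₂ · sin²(Δλ/2) = 0.050534.
c = 2·atan2(√a, √(1−a)) = 0.45347 rad → d = 6371·c ≈ 2889.07 km.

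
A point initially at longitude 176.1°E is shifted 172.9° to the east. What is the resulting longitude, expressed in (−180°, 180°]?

11.0°W

Start at +176.1°; shift +172.9° → +349.0°.
+349.0° lies outside (−180°, 180°]; subtract 360° → -11.0°.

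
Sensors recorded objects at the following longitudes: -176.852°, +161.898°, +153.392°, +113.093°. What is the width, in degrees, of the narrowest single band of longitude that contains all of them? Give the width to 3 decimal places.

Sort the longitudes: -176.852°, +113.093°, +153.392°, +161.898°.
Eastward gaps between consecutive values (wrapping around): 289.945°, 40.299°, 8.506°, 21.250°.
Largest gap = 289.945° ⇒ minimal covering band is its complement: 360° − 289.945° = 70.055°.
Band runs from +113.093° eastward to -176.852°, crossing the antimeridian.

70.055°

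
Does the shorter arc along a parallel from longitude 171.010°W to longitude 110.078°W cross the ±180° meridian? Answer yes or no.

Signed shortest Δλ = ((-110.078 − -171.010 + 180) mod 360) − 180 = 60.932°.
Going east by 60.932° from -171.010° reaches -110.078° without touching 180°.

No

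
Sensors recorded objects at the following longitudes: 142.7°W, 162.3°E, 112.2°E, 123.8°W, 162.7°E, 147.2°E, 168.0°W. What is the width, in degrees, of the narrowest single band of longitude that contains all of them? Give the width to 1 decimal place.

Sort the longitudes: -168.0°, -142.7°, -123.8°, +112.2°, +147.2°, +162.3°, +162.7°.
Eastward gaps between consecutive values (wrapping around): 25.3°, 18.9°, 236.0°, 35.0°, 15.1°, 0.4°, 29.3°.
Largest gap = 236.0° ⇒ minimal covering band is its complement: 360° − 236.0° = 124.0°.
Band runs from +112.2° eastward to -123.8°, crossing the antimeridian.

124.0°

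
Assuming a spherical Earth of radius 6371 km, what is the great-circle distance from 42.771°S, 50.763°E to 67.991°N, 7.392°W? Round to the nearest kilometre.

Δλ = -7.392 − 50.763 = -58.155°.
Δφ = 67.991 − -42.771 = 110.762°.
a = sin²(Δφ/2) + cos φ₁ · cos φ₂ · sin²(Δλ/2) = 0.742218.
c = 2·atan2(√a, √(1−a)) = 2.07651 rad → d = 6371·c ≈ 13229.47 km.

13229 km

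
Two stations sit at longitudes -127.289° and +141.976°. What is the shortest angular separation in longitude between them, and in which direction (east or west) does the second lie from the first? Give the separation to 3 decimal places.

Raw difference: 141.976 − -127.289 = 269.265°.
Normalise into (−180°, 180°]: 269.265° − 360° = -90.735°.
Negative ⇒ the second point lies to the west; separation 90.735°.

90.735° west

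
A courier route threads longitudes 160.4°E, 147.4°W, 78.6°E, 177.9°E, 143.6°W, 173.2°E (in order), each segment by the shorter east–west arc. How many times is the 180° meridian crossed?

4

Leg 1: +160.4° → -147.4°, shortest Δλ = 52.2° (east) — crosses 180°.
Leg 2: -147.4° → +78.6°, shortest Δλ = -134.0° (west) — crosses 180°.
Leg 3: +78.6° → +177.9°, shortest Δλ = 99.3° (east) — does not cross 180°.
Leg 4: +177.9° → -143.6°, shortest Δλ = 38.5° (east) — crosses 180°.
Leg 5: -143.6° → +173.2°, shortest Δλ = -43.2° (west) — crosses 180°.
Total crossings: 4.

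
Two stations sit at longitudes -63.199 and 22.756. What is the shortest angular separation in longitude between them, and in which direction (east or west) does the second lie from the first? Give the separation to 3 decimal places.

85.955° east

Raw difference: 22.756 − -63.199 = 85.955°.
Normalise into (−180°, 180°]: 85.955° stays 85.955°.
Positive ⇒ the second point lies to the east; separation 85.955°.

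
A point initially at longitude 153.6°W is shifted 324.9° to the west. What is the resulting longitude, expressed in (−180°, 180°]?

118.5°W

Start at -153.6°; shift −324.9° → -478.5°.
-478.5° lies outside (−180°, 180°]; add 360° → -118.5°.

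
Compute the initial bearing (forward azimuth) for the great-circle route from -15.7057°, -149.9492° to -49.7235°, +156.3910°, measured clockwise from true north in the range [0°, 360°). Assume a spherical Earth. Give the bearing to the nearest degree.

220°

Δλ = 156.3910 − -149.9492 = 306.3402°; wrapped into (−180°, 180°]: -53.6598°.
θ = atan2( sin Δλ · cos φ₂ , cos φ₁ · sin φ₂ − sin φ₁ · cos φ₂ · cos Δλ )
  = atan2(-0.52075, -0.63075) = -140.457° → normalised to [0°, 360°): 219.543°.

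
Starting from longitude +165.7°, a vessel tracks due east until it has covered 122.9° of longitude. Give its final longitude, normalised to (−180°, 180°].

Start at +165.7°; shift +122.9° → +288.6°.
+288.6° lies outside (−180°, 180°]; subtract 360° → -71.4°.

-71.4°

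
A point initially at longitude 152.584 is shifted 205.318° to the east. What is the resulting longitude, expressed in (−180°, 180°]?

Start at +152.584°; shift +205.318° → +357.902°.
+357.902° lies outside (−180°, 180°]; subtract 360° → -2.098°.

-2.098°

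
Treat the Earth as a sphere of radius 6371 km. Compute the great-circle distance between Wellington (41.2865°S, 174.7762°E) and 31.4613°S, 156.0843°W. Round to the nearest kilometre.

Δλ = -156.0843 − 174.7762 = -330.8605°; wrapped into (−180°, 180°]: 29.1395°.
Δφ = -31.4613 − -41.2865 = 9.8252°.
a = sin²(Δφ/2) + cos φ₁ · cos φ₂ · sin²(Δλ/2) = 0.047894.
c = 2·atan2(√a, √(1−a)) = 0.44127 rad → d = 6371·c ≈ 2811.31 km.

2811 km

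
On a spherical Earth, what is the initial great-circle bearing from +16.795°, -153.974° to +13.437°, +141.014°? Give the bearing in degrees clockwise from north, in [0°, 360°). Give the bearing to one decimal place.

Δλ = 141.014 − -153.974 = 294.988°; wrapped into (−180°, 180°]: -65.012°.
θ = atan2( sin Δλ · cos φ₂ , cos φ₁ · sin φ₂ − sin φ₁ · cos φ₂ · cos Δλ )
  = atan2(-0.88158, 0.10375) = -83.288° → normalised to [0°, 360°): 276.712°.

276.7°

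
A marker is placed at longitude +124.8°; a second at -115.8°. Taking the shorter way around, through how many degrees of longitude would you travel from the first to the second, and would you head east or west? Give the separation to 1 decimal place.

119.4° east

Raw difference: -115.8 − 124.8 = -240.6°.
Normalise into (−180°, 180°]: -240.6° + 360° = 119.4°.
Positive ⇒ the second point lies to the east; separation 119.4°.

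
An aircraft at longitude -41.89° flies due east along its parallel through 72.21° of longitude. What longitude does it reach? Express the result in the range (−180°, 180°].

+30.32°

Start at -41.89°; shift +72.21° → +30.32°.
+30.32° already lies in (−180°, 180°].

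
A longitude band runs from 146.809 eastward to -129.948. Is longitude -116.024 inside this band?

No

Band width going east from +146.809° to -129.948°: ((-129.948 − 146.809) mod 360) = 83.243°.
Offset of -116.024° east of the west edge: ((-116.024 − 146.809) mod 360) = 97.167°.
97.167° > 83.243° ⇒ outside.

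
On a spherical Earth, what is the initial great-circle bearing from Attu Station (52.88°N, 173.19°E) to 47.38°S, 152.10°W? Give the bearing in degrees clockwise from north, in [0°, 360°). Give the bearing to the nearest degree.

157°

Δλ = -152.10 − 173.19 = -325.29°; wrapped into (−180°, 180°]: 34.71°.
θ = atan2( sin Δλ · cos φ₂ , cos φ₁ · sin φ₂ − sin φ₁ · cos φ₂ · cos Δλ )
  = atan2(0.38558, -0.88793) = 156.527° → normalised to [0°, 360°): 156.527°.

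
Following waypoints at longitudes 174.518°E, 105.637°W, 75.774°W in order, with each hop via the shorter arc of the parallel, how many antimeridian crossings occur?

Leg 1: +174.518° → -105.637°, shortest Δλ = 79.845° (east) — crosses 180°.
Leg 2: -105.637° → -75.774°, shortest Δλ = 29.863° (east) — does not cross 180°.
Total crossings: 1.

1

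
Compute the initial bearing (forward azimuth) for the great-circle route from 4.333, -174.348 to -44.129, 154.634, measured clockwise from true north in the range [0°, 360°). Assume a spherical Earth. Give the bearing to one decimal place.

Δλ = 154.634 − -174.348 = 328.982°; wrapped into (−180°, 180°]: -31.018°.
θ = atan2( sin Δλ · cos φ₂ , cos φ₁ · sin φ₂ − sin φ₁ · cos φ₂ · cos Δλ )
  = atan2(-0.36987, -0.74076) = -153.466° → normalised to [0°, 360°): 206.534°.

206.5°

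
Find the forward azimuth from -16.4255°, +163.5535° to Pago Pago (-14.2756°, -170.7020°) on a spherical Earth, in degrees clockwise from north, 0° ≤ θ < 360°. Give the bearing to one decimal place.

Δλ = -170.7020 − 163.5535 = -334.2555°; wrapped into (−180°, 180°]: 25.7445°.
θ = atan2( sin Δλ · cos φ₂ , cos φ₁ · sin φ₂ − sin φ₁ · cos φ₂ · cos Δλ )
  = atan2(0.42095, 0.01031) = 88.597° → normalised to [0°, 360°): 88.597°.

88.6°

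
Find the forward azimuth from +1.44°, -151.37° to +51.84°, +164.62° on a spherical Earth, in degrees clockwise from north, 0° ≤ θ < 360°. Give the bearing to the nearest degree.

Δλ = 164.62 − -151.37 = 315.99°; wrapped into (−180°, 180°]: -44.01°.
θ = atan2( sin Δλ · cos φ₂ , cos φ₁ · sin φ₂ − sin φ₁ · cos φ₂ · cos Δλ )
  = atan2(-0.42928, 0.77487) = -28.986° → normalised to [0°, 360°): 331.014°.

331°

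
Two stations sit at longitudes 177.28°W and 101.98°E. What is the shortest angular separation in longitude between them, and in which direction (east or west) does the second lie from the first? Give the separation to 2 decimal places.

80.74° west

Raw difference: 101.98 − -177.28 = 279.26°.
Normalise into (−180°, 180°]: 279.26° − 360° = -80.74°.
Negative ⇒ the second point lies to the west; separation 80.74°.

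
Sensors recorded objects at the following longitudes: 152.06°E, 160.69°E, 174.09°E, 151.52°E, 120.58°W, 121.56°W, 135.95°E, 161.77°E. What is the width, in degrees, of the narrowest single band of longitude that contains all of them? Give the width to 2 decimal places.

103.47°

Sort the longitudes: -121.56°, -120.58°, +135.95°, +151.52°, +152.06°, +160.69°, +161.77°, +174.09°.
Eastward gaps between consecutive values (wrapping around): 0.98°, 256.53°, 15.57°, 0.54°, 8.63°, 1.08°, 12.32°, 64.35°.
Largest gap = 256.53° ⇒ minimal covering band is its complement: 360° − 256.53° = 103.47°.
Band runs from +135.95° eastward to -120.58°, crossing the antimeridian.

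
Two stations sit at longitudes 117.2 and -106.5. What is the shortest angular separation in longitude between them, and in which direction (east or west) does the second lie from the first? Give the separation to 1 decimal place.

136.3° east

Raw difference: -106.5 − 117.2 = -223.7°.
Normalise into (−180°, 180°]: -223.7° + 360° = 136.3°.
Positive ⇒ the second point lies to the east; separation 136.3°.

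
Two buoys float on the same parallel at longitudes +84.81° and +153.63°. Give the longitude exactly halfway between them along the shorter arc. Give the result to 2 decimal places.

Signed shortest Δλ from +84.81° to +153.63° is +68.82°.
Midpoint longitude = +84.81° + (+68.82°)/2 = +84.81° + 34.41° = +119.22°.

+119.22°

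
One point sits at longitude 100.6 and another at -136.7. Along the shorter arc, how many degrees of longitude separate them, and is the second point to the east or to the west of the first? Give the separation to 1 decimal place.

122.7° east

Raw difference: -136.7 − 100.6 = -237.3°.
Normalise into (−180°, 180°]: -237.3° + 360° = 122.7°.
Positive ⇒ the second point lies to the east; separation 122.7°.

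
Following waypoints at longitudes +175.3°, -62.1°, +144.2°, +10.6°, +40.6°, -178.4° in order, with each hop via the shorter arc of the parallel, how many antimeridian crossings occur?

3

Leg 1: +175.3° → -62.1°, shortest Δλ = 122.6° (east) — crosses 180°.
Leg 2: -62.1° → +144.2°, shortest Δλ = -153.7° (west) — crosses 180°.
Leg 3: +144.2° → +10.6°, shortest Δλ = -133.6° (west) — does not cross 180°.
Leg 4: +10.6° → +40.6°, shortest Δλ = 30.0° (east) — does not cross 180°.
Leg 5: +40.6° → -178.4°, shortest Δλ = 141.0° (east) — crosses 180°.
Total crossings: 3.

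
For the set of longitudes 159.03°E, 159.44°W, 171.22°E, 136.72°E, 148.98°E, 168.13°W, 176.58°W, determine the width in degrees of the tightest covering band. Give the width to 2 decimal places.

Sort the longitudes: -176.58°, -168.13°, -159.44°, +136.72°, +148.98°, +159.03°, +171.22°.
Eastward gaps between consecutive values (wrapping around): 8.45°, 8.69°, 296.16°, 12.26°, 10.05°, 12.19°, 12.20°.
Largest gap = 296.16° ⇒ minimal covering band is its complement: 360° − 296.16° = 63.84°.
Band runs from +136.72° eastward to -159.44°, crossing the antimeridian.

63.84°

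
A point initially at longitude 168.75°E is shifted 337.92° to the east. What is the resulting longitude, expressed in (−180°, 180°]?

Start at +168.75°; shift +337.92° → +506.67°.
+506.67° lies outside (−180°, 180°]; subtract 360° → +146.67°.

146.67°E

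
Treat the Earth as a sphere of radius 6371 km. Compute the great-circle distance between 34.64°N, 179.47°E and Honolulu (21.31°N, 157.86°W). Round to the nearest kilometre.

2664 km

Δλ = -157.86 − 179.47 = -337.33°; wrapped into (−180°, 180°]: 22.67°.
Δφ = 21.31 − 34.64 = -13.33°.
a = sin²(Δφ/2) + cos φ₁ · cos φ₂ · sin²(Δλ/2) = 0.043080.
c = 2·atan2(√a, √(1−a)) = 0.41816 rad → d = 6371·c ≈ 2664.07 km.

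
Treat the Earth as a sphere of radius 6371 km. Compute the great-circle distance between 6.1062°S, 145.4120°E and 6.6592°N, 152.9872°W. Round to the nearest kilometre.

6981 km

Δλ = -152.9872 − 145.4120 = -298.3992°; wrapped into (−180°, 180°]: 61.6008°.
Δφ = 6.6592 − -6.1062 = 12.7654°.
a = sin²(Δφ/2) + cos φ₁ · cos φ₂ · sin²(Δλ/2) = 0.271306.
c = 2·atan2(√a, √(1−a)) = 1.09574 rad → d = 6371·c ≈ 6980.97 km.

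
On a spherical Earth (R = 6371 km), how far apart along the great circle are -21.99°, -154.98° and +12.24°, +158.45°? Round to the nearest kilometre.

Δλ = 158.45 − -154.98 = 313.43°; wrapped into (−180°, 180°]: -46.57°.
Δφ = 12.24 − -21.99 = 34.23°.
a = sin²(Δφ/2) + cos φ₁ · cos φ₂ · sin²(Δλ/2) = 0.228211.
c = 2·atan2(√a, √(1−a)) = 0.99610 rad → d = 6371·c ≈ 6346.16 km.

6346 km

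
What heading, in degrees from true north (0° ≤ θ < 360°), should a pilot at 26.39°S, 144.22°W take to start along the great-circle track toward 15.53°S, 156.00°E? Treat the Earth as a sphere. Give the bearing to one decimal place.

Δλ = 156.00 − -144.22 = 300.22°; wrapped into (−180°, 180°]: -59.78°.
θ = atan2( sin Δλ · cos φ₂ , cos φ₁ · sin φ₂ − sin φ₁ · cos φ₂ · cos Δλ )
  = atan2(-0.83255, -0.02429) = -91.671° → normalised to [0°, 360°): 268.329°.

268.3°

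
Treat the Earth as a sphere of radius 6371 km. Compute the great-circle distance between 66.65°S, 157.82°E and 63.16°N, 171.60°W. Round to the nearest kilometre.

Δλ = -171.60 − 157.82 = -329.42°; wrapped into (−180°, 180°]: 30.58°.
Δφ = 63.16 − -66.65 = 129.81°.
a = sin²(Δφ/2) + cos φ₁ · cos φ₂ · sin²(Δλ/2) = 0.832566.
c = 2·atan2(√a, √(1−a)) = 2.29847 rad → d = 6371·c ≈ 14643.54 km.

14644 km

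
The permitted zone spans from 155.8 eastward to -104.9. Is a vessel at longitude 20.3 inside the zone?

Band width going east from +155.8° to -104.9°: ((-104.9 − 155.8) mod 360) = 99.3°.
Offset of +20.3° east of the west edge: ((20.3 − 155.8) mod 360) = 224.5°.
224.5° > 99.3° ⇒ outside.

No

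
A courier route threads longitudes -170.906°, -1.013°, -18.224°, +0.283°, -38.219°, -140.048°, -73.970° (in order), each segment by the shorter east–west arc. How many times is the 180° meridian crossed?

Leg 1: -170.906° → -1.013°, shortest Δλ = 169.893° (east) — does not cross 180°.
Leg 2: -1.013° → -18.224°, shortest Δλ = -17.211° (west) — does not cross 180°.
Leg 3: -18.224° → +0.283°, shortest Δλ = 18.507° (east) — does not cross 180°.
Leg 4: +0.283° → -38.219°, shortest Δλ = -38.502° (west) — does not cross 180°.
Leg 5: -38.219° → -140.048°, shortest Δλ = -101.829° (west) — does not cross 180°.
Leg 6: -140.048° → -73.970°, shortest Δλ = 66.078° (east) — does not cross 180°.
Total crossings: 0.

0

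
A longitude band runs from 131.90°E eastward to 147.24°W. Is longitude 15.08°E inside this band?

No

Band width going east from +131.90° to -147.24°: ((-147.24 − 131.90) mod 360) = 80.86°.
Offset of +15.08° east of the west edge: ((15.08 − 131.90) mod 360) = 243.18°.
243.18° > 80.86° ⇒ outside.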